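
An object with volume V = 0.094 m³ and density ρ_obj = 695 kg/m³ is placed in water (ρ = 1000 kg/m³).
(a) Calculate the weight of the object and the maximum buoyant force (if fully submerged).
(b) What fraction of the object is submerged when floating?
(a) W=rho_obj*g*V=695*9.81*0.094=640.9 N; F_B(max)=rho*g*V=1000*9.81*0.094=922.1 N
(b) Floating fraction=rho_obj/rho=695/1000=0.695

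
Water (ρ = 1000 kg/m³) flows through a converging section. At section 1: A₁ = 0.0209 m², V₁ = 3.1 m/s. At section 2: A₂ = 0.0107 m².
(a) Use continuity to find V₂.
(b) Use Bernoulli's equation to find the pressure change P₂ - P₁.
(a) Continuity: A₁V₁=A₂V₂ -> V₂=A₁V₁/A₂=0.0209*3.1/0.0107=6.06 m/s
(b) Bernoulli: P₂-P₁=0.5*rho*(V₁^2-V₂^2)/1000=0.5*1000*(3.1^2-6.06^2)/1000=-13.56 kPa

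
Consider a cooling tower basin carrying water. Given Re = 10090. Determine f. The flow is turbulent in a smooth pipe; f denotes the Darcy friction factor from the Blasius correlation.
Formula: f = \frac{0.316}{Re^{0.25}}
f = 0.316/10090^0.25 = 0.03153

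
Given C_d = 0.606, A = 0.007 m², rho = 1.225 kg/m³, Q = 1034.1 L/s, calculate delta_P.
Formula: Q = C_d A \sqrt{\frac{2 \Delta P}{\rho}}
Substituting knowns: 1034.1 = 0.606·0.007·√(2·(delta_P·1000)/1.225)·1000
Solving for delta_P: delta_P = ((1034.1/1000)/(0.606·0.007))²·1.225/2/1000 = 36.4 kPa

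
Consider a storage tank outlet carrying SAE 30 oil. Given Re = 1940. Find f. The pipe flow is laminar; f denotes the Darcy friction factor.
Formula: f = \frac{64}{Re}
f = 64/1940 = 0.03299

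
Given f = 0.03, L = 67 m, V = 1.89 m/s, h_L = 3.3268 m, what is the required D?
Formula: h_L = f \frac{L}{D} \frac{V^2}{2g}
Substituting knowns: 3.3268 = 0.03·(67/D)·1.89²/(2·9.81)
Solving for D: D = 0.03·67·1.89²/(2·9.81·3.3268) = 0.11 m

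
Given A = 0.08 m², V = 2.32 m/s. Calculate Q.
Formula: Q = A V
Q = 0.08·2.32·1000 = 185.6 L/s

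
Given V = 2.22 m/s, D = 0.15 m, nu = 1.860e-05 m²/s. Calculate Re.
Formula: Re = \frac{V D}{\nu}
Re = 2.22·0.15/1.860e-05 = 17903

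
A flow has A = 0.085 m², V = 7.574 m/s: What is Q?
Formula: Q = A V
Q = 0.085·7.574·1000 = 643.8 L/s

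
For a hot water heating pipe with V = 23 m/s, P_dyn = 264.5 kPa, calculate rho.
Formula: P_{dyn} = \frac{1}{2} \rho V^2
Substituting knowns: 264.5 = 0.5·rho·23²/1000
Solving for rho: rho = 2·(264.5·1000)/23² = 1000 kg/m³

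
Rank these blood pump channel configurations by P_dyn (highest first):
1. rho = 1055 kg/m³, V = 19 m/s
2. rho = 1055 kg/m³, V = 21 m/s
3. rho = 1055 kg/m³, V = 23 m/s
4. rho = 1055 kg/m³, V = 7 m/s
Case 1: P_dyn = 190.4 kPa
Case 2: P_dyn = 232.6 kPa
Case 3: P_dyn = 279 kPa
Case 4: P_dyn = 25.85 kPa
Ranking (highest first): 3, 2, 1, 4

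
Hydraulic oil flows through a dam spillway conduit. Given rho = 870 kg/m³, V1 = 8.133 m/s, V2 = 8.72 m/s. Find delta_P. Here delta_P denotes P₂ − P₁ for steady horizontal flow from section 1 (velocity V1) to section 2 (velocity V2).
Formula: \Delta P = \frac{1}{2} \rho (V_1^2 - V_2^2)
delta_P = 0.5·870·(8.133² − 8.72²)/1000 = -4.303 kPa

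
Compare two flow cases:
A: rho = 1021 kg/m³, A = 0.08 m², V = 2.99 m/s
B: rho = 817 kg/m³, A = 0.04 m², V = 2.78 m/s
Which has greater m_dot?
m_dot(A) = 244.2 kg/s, m_dot(B) = 90.85 kg/s. Answer: A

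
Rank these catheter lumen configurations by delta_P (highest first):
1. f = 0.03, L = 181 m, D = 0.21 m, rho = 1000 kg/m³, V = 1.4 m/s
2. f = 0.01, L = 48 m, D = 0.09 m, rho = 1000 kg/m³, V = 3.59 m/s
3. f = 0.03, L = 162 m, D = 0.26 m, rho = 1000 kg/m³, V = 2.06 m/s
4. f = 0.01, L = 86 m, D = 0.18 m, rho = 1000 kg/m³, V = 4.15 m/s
Case 1: delta_P = 25.34 kPa
Case 2: delta_P = 34.37 kPa
Case 3: delta_P = 39.66 kPa
Case 4: delta_P = 41.14 kPa
Ranking (highest first): 4, 3, 2, 1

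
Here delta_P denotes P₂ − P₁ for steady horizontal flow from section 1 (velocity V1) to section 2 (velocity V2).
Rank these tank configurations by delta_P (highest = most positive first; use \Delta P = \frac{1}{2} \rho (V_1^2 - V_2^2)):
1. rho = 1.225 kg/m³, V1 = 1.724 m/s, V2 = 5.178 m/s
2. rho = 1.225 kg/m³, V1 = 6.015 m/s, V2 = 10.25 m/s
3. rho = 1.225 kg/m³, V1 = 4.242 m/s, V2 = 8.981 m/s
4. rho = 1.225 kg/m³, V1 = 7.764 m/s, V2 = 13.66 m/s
Case 1: delta_P = -0.0146 kPa
Case 2: delta_P = -0.04219 kPa
Case 3: delta_P = -0.03838 kPa
Case 4: delta_P = -0.07737 kPa
Ranking (highest first): 1, 3, 2, 4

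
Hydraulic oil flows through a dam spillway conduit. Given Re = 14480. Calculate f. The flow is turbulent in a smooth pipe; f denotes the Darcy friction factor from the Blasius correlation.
Formula: f = \frac{0.316}{Re^{0.25}}
f = 0.316/14480^0.25 = 0.02881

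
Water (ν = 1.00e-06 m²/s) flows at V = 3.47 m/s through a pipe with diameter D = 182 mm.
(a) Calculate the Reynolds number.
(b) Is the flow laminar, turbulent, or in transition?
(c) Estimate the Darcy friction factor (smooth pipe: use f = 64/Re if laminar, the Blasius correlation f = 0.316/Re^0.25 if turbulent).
(a) Re = V·D/ν = 3.47·0.182/1.00e-06 = 631540
(b) Flow regime: turbulent (Re > 4000)
(c) Friction factor: f = 0.316/Re^0.25 = 0.316/631540^0.25 = 0.01121 (Blasius is strictly valid for Re ≲ 1e5; used here as the smooth-pipe estimate the problem specifies)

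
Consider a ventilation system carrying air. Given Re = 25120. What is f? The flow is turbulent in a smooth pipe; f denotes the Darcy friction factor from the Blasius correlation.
Formula: f = \frac{0.316}{Re^{0.25}}
f = 0.316/25120^0.25 = 0.0251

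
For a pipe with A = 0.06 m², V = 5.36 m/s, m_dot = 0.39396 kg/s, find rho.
Formula: \dot{m} = \rho A V
Substituting knowns: 0.39396 = rho·0.06·5.36
Solving for rho: rho = 0.39396/(0.06·5.36) = 1.225 kg/m³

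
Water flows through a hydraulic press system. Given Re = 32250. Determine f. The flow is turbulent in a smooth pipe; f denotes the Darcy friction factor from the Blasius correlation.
Formula: f = \frac{0.316}{Re^{0.25}}
f = 0.316/32250^0.25 = 0.02358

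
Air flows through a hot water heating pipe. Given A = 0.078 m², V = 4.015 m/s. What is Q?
Formula: Q = A V
Q = 0.078·4.015·1000 = 313.2 L/s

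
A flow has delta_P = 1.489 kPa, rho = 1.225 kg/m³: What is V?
Formula: V = \sqrt{\frac{2 \Delta P}{\rho}}
V = √(2·(1.489·1000)/1.225) = 49.31 m/s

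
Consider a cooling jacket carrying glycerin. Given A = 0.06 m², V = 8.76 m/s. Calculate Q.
Formula: Q = A V
Q = 0.06·8.76·1000 = 525.6 L/s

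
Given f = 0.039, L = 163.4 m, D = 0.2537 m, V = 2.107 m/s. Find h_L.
Formula: h_L = f \frac{L}{D} \frac{V^2}{2g}
h_L = 0.039·(163.4/0.2537)·2.107²/(2·9.81) = 5.684 m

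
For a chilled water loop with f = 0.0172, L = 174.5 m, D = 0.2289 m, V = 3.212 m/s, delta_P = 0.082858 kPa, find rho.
Formula: \Delta P = f \frac{L}{D} \frac{\rho V^2}{2}
Substituting knowns: 0.082858 = 0.0172·(174.5/0.2289)·0.5·rho·3.212²/1000
Solving for rho: rho = (0.082858·1000)/(0.0172·(174.5/0.2289)·0.5·3.212²) = 1.225 kg/m³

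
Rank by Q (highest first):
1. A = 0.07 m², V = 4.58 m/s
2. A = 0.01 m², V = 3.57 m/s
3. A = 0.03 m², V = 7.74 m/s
Case 1: Q = 320.6 L/s
Case 2: Q = 35.7 L/s
Case 3: Q = 232.2 L/s
Ranking (highest first): 1, 3, 2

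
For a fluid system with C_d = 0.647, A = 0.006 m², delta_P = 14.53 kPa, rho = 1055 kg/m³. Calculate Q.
Formula: Q = C_d A \sqrt{\frac{2 \Delta P}{\rho}}
Q = 0.647·0.006·√(2·(14.53·1000)/1055)·1000 = 20.37 L/s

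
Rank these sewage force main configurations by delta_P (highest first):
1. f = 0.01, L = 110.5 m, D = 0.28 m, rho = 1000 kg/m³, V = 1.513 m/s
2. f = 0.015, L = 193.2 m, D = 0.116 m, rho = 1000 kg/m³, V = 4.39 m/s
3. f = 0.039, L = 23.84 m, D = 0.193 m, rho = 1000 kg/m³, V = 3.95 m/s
Case 1: delta_P = 4.517 kPa
Case 2: delta_P = 240.7 kPa
Case 3: delta_P = 37.58 kPa
Ranking (highest first): 2, 3, 1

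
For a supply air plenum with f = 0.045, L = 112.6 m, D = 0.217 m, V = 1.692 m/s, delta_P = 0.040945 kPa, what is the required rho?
Formula: \Delta P = f \frac{L}{D} \frac{\rho V^2}{2}
Substituting knowns: 0.040945 = 0.045·(112.6/0.217)·0.5·rho·1.692²/1000
Solving for rho: rho = (0.040945·1000)/(0.045·(112.6/0.217)·0.5·1.692²) = 1.225 kg/m³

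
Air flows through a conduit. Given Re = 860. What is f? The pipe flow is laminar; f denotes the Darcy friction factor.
Formula: f = \frac{64}{Re}
f = 64/860 = 0.07442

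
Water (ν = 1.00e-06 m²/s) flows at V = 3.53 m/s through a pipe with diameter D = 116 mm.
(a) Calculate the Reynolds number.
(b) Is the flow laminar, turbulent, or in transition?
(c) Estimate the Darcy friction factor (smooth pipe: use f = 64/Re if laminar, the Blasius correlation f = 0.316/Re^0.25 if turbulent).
(a) Re = V·D/ν = 3.53·0.116/1.00e-06 = 409480
(b) Flow regime: turbulent (Re > 4000)
(c) Friction factor: f = 0.316/Re^0.25 = 0.316/409480^0.25 = 0.01249 (Blasius is strictly valid for Re ≲ 1e5; used here as the smooth-pipe estimate the problem specifies)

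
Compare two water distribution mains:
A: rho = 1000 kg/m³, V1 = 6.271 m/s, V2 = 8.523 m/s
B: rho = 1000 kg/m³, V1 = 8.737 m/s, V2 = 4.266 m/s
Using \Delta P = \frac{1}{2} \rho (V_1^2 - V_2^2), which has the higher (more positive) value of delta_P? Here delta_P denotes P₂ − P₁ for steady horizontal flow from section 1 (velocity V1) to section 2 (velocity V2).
delta_P(A) = -16.66 kPa, delta_P(B) = 29.07 kPa. Answer: B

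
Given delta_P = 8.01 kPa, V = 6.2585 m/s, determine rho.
Formula: V = \sqrt{\frac{2 \Delta P}{\rho}}
Substituting knowns: 6.2585 = √(2·(8.01·1000)/rho)
Solving for rho: rho = 2·(8.01·1000)/6.2585² = 409 kg/m³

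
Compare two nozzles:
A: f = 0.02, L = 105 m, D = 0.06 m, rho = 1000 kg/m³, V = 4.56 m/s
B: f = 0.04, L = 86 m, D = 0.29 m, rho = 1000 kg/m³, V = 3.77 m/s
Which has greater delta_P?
delta_P(A) = 363.9 kPa, delta_P(B) = 84.3 kPa. Answer: A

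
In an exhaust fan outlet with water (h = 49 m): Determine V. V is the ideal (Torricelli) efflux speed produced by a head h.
Formula: V = \sqrt{2 g h}
V = √(2·9.81·49) = 31.01 m/s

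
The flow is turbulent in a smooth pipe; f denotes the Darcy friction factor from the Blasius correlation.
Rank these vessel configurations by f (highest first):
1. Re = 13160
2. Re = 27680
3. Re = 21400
Case 1: f = 0.0295
Case 2: f = 0.0245
Case 3: f = 0.02613
Ranking (highest first): 1, 3, 2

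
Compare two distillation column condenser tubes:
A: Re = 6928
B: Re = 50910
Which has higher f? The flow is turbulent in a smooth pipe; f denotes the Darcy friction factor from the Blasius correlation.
f(A) = 0.03464, f(B) = 0.02104. Answer: A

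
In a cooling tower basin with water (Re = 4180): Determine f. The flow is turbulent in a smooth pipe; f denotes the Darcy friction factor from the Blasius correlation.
Formula: f = \frac{0.316}{Re^{0.25}}
f = 0.316/4180^0.25 = 0.0393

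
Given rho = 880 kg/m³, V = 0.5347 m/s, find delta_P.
Formula: V = \sqrt{\frac{2 \Delta P}{\rho}}
Substituting knowns: 0.5347 = √(2·(delta_P·1000)/880)
Solving for delta_P: delta_P = 0.5347²·880/2/1000 = 0.1258 kPa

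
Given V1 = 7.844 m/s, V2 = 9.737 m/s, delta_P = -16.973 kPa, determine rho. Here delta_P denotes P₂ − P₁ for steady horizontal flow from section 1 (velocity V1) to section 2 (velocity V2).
Formula: \Delta P = \frac{1}{2} \rho (V_1^2 - V_2^2)
Substituting knowns: -16.973 = 0.5·rho·(7.844² − 9.737²)/1000
Solving for rho: rho = 2·(-16.973·1000)/(7.844² − 9.737²) = 1020 kg/m³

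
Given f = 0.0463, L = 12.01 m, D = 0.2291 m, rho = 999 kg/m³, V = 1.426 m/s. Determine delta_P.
Formula: \Delta P = f \frac{L}{D} \frac{\rho V^2}{2}
delta_P = 0.0463·(12.01/0.2291)·0.5·999·1.426²/1000 = 2.465 kPa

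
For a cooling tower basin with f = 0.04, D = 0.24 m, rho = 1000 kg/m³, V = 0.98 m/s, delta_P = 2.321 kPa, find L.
Formula: \Delta P = f \frac{L}{D} \frac{\rho V^2}{2}
Substituting knowns: 2.321 = 0.04·(L/0.24)·0.5·1000·0.98²/1000
Solving for L: L = (2.321·1000)·0.24/(0.04·0.5·1000·0.98²) = 29 m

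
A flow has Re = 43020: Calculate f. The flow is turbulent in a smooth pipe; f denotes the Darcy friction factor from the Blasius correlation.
Formula: f = \frac{0.316}{Re^{0.25}}
f = 0.316/43020^0.25 = 0.02194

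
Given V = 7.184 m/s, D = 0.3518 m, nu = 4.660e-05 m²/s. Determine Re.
Formula: Re = \frac{V D}{\nu}
Re = 7.184·0.3518/4.660e-05 = 54235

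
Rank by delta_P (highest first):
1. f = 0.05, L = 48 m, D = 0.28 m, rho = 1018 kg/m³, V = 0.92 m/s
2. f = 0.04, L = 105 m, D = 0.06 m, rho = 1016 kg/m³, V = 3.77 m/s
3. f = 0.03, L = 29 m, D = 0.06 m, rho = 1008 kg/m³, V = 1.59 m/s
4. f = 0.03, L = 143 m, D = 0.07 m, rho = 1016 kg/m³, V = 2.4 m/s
Case 1: delta_P = 3.693 kPa
Case 2: delta_P = 505.4 kPa
Case 3: delta_P = 18.48 kPa
Case 4: delta_P = 179.3 kPa
Ranking (highest first): 2, 4, 3, 1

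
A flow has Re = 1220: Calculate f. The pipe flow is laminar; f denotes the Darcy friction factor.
Formula: f = \frac{64}{Re}
f = 64/1220 = 0.05246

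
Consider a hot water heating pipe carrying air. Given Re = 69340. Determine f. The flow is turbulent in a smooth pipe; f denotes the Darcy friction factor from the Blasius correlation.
Formula: f = \frac{0.316}{Re^{0.25}}
f = 0.316/69340^0.25 = 0.01947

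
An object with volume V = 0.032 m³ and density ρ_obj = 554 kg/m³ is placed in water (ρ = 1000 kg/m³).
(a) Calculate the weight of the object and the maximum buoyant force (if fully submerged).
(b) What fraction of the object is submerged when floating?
(a) W=rho_obj*g*V=554*9.81*0.032=173.9 N; F_B(max)=rho*g*V=1000*9.81*0.032=313.9 N
(b) Floating fraction=rho_obj/rho=554/1000=0.554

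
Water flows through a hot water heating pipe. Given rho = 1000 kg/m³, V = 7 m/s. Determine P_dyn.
Formula: P_{dyn} = \frac{1}{2} \rho V^2
P_dyn = 0.5·1000·7²/1000 = 24.5 kPa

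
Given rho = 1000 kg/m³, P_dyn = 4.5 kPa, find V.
Formula: P_{dyn} = \frac{1}{2} \rho V^2
Substituting knowns: 4.5 = 0.5·1000·V²/1000
Solving for V: V = √(2·(4.5·1000)/1000) = 3 m/s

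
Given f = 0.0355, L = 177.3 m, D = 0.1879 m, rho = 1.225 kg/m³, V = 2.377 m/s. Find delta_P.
Formula: \Delta P = f \frac{L}{D} \frac{\rho V^2}{2}
delta_P = 0.0355·(177.3/0.1879)·0.5·1.225·2.377²/1000 = 0.1159 kPa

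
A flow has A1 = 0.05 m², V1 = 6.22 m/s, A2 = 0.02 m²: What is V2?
Formula: V_2 = \frac{A_1 V_1}{A_2}
V2 = 0.05·6.22/0.02 = 15.55 m/s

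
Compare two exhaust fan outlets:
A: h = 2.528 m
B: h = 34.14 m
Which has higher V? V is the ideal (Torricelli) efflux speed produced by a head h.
V(A) = 7.043 m/s, V(B) = 25.88 m/s. Answer: B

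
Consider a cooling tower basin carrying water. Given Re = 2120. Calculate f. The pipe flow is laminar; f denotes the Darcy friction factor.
Formula: f = \frac{64}{Re}
f = 64/2120 = 0.03019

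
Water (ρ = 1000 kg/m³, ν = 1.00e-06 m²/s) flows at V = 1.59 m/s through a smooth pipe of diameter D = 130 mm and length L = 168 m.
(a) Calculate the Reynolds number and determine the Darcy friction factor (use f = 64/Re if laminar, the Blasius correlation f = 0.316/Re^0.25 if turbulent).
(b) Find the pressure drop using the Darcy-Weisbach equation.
(a) Re = V·D/ν = 1.59·0.13/1.00e-06 = 206700 → turbulent (Re > 4000); f = 0.316/Re^0.25 = 0.316/206700^0.25 = 0.01482 (Blasius is strictly valid for Re ≲ 1e5; used here as the smooth-pipe estimate the problem specifies)
(b) Darcy-Weisbach: ΔP = f·(L/D)·½ρV²/1000 = 0.01482·(168/0.130)·½·1000·1.59²/1000 = 24.21 kPa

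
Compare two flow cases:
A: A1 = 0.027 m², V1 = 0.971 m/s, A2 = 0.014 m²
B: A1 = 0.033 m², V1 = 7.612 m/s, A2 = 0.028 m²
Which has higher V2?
V2(A) = 1.873 m/s, V2(B) = 8.971 m/s. Answer: B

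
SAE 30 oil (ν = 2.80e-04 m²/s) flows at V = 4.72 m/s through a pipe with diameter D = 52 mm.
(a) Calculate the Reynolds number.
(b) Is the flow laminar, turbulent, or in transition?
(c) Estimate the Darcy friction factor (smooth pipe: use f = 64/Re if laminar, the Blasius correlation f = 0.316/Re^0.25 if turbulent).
(a) Re = V·D/ν = 4.72·0.052/2.80e-04 = 876.57
(b) Flow regime: laminar (Re < 2300)
(c) Friction factor: f = 64/Re = 64/876.57 = 0.07301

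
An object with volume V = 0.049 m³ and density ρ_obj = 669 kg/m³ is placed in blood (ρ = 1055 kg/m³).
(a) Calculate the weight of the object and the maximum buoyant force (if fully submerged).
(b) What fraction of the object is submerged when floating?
(a) W=rho_obj*g*V=669*9.81*0.049=321.6 N; F_B(max)=rho*g*V=1055*9.81*0.049=507.1 N
(b) Floating fraction=rho_obj/rho=669/1055=0.634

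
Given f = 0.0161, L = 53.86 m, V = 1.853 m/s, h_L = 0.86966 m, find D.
Formula: h_L = f \frac{L}{D} \frac{V^2}{2g}
Substituting knowns: 0.86966 = 0.0161·(53.86/D)·1.853²/(2·9.81)
Solving for D: D = 0.0161·53.86·1.853²/(2·9.81·0.86966) = 0.1745 m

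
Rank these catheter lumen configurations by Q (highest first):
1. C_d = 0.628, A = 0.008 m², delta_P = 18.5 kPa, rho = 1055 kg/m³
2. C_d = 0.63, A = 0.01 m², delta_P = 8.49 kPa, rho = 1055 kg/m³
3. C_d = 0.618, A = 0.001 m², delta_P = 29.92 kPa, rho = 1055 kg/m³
Case 1: Q = 29.75 L/s
Case 2: Q = 25.27 L/s
Case 3: Q = 4.654 L/s
Ranking (highest first): 1, 2, 3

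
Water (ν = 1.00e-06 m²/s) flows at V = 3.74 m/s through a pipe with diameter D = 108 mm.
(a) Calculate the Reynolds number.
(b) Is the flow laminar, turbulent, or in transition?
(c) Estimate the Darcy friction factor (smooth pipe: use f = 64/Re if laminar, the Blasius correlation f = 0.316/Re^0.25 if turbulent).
(a) Re = V·D/ν = 3.74·0.108/1.00e-06 = 403920
(b) Flow regime: turbulent (Re > 4000)
(c) Friction factor: f = 0.316/Re^0.25 = 0.316/403920^0.25 = 0.01253 (Blasius is strictly valid for Re ≲ 1e5; used here as the smooth-pipe estimate the problem specifies)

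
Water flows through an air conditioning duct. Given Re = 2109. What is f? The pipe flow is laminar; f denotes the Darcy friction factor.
Formula: f = \frac{64}{Re}
f = 64/2109 = 0.03035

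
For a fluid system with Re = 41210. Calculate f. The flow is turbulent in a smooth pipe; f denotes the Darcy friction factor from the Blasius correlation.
Formula: f = \frac{0.316}{Re^{0.25}}
f = 0.316/41210^0.25 = 0.02218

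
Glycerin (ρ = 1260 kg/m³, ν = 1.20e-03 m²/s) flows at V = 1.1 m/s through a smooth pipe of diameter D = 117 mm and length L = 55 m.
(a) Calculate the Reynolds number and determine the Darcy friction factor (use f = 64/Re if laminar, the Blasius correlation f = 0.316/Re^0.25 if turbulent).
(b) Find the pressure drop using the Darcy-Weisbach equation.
(a) Re = V·D/ν = 1.1·0.117/1.20e-03 = 107.25 → laminar (Re < 2300); f = 64/Re = 64/107.25 = 0.59674
(b) Darcy-Weisbach: ΔP = f·(L/D)·½ρV²/1000 = 0.59674·(55/0.117)·½·1260·1.1²/1000 = 213.8 kPa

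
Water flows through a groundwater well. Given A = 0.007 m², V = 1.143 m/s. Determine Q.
Formula: Q = A V
Q = 0.007·1.143·1000 = 8.001 L/s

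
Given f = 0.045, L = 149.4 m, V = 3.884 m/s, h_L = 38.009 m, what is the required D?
Formula: h_L = f \frac{L}{D} \frac{V^2}{2g}
Substituting knowns: 38.009 = 0.045·(149.4/D)·3.884²/(2·9.81)
Solving for D: D = 0.045·149.4·3.884²/(2·9.81·38.009) = 0.136 m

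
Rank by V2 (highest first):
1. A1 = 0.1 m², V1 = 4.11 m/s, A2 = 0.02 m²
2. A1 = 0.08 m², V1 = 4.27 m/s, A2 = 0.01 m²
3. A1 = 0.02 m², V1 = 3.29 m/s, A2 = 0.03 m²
Case 1: V2 = 20.55 m/s
Case 2: V2 = 34.16 m/s
Case 3: V2 = 2.193 m/s
Ranking (highest first): 2, 1, 3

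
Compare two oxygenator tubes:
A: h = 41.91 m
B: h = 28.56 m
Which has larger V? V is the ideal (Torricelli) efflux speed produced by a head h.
V(A) = 28.68 m/s, V(B) = 23.67 m/s. Answer: A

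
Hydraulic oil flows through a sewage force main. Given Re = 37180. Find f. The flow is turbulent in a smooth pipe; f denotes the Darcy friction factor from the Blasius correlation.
Formula: f = \frac{0.316}{Re^{0.25}}
f = 0.316/37180^0.25 = 0.02276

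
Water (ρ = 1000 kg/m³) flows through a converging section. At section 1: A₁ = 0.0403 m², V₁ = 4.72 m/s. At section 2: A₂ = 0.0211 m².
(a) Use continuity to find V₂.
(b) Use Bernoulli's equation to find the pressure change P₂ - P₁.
(a) Continuity: A₁V₁=A₂V₂ -> V₂=A₁V₁/A₂=0.0403*4.72/0.0211=9.01 m/s
(b) Bernoulli: P₂-P₁=0.5*rho*(V₁^2-V₂^2)/1000=0.5*1000*(4.72^2-9.01^2)/1000=-29.45 kPa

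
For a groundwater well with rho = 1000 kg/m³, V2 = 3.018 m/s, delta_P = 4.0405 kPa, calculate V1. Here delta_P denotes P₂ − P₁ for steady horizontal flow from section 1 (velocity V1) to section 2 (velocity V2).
Formula: \Delta P = \frac{1}{2} \rho (V_1^2 - V_2^2)
Substituting knowns: 4.0405 = 0.5·1000·(V1² − 3.018²)/1000
Solving for V1: V1 = √(3.018² + 2·(4.0405·1000)/1000) = 4.146 m/s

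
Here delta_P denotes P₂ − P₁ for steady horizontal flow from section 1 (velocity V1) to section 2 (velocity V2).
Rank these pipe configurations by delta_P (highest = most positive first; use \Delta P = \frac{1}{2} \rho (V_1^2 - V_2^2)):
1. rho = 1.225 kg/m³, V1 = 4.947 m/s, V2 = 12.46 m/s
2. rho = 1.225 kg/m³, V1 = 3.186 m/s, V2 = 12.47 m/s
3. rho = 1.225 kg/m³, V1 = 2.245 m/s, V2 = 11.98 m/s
Case 1: delta_P = -0.0801 kPa
Case 2: delta_P = -0.08903 kPa
Case 3: delta_P = -0.08482 kPa
Ranking (highest first): 1, 3, 2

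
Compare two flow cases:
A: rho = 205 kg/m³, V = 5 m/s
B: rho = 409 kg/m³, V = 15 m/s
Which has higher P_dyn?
P_dyn(A) = 2.562 kPa, P_dyn(B) = 46.01 kPa. Answer: B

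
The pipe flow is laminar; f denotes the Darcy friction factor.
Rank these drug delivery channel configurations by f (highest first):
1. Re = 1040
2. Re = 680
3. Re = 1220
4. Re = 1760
Case 1: f = 0.06154
Case 2: f = 0.09412
Case 3: f = 0.05246
Case 4: f = 0.03636
Ranking (highest first): 2, 1, 3, 4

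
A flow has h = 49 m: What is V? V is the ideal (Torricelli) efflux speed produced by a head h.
Formula: V = \sqrt{2 g h}
V = √(2·9.81·49) = 31.01 m/s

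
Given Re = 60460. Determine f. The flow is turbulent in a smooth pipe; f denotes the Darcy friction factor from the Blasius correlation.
Formula: f = \frac{0.316}{Re^{0.25}}
f = 0.316/60460^0.25 = 0.02015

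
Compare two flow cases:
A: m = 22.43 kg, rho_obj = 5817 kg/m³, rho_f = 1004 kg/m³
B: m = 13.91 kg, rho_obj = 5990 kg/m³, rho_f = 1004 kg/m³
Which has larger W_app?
W_app(A) = 182.1 N, W_app(B) = 113.6 N. Answer: A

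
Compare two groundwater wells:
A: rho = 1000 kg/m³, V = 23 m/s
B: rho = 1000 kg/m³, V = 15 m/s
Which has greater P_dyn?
P_dyn(A) = 264.5 kPa, P_dyn(B) = 112.5 kPa. Answer: A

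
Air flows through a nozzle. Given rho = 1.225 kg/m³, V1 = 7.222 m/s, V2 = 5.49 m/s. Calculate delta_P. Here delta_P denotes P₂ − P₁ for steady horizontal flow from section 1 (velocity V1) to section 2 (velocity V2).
Formula: \Delta P = \frac{1}{2} \rho (V_1^2 - V_2^2)
delta_P = 0.5·1.225·(7.222² − 5.49²)/1000 = 0.01349 kPa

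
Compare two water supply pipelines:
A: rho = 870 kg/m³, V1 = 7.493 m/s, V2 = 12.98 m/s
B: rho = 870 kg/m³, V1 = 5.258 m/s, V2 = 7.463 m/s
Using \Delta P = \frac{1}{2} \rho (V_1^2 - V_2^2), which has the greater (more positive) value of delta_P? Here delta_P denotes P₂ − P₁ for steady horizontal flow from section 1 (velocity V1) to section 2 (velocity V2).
delta_P(A) = -48.87 kPa, delta_P(B) = -12.2 kPa. Answer: B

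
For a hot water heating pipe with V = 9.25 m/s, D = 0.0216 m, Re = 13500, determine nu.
Formula: Re = \frac{V D}{\nu}
Substituting knowns: 13500 = 9.25·0.0216/nu
Solving for nu: nu = 9.25·0.0216/13500 = 1.480e-05 m²/s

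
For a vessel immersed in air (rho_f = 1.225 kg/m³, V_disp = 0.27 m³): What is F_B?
Formula: F_B = \rho_f g V_{disp}
F_B = 1.225·9.81·0.27 = 3.245 N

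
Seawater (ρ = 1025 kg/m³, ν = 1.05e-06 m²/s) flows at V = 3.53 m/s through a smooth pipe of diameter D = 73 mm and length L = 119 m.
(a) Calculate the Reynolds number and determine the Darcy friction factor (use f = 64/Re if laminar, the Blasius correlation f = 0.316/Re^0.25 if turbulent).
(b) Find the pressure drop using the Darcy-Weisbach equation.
(a) Re = V·D/ν = 3.53·0.073/1.05e-06 = 245420 → turbulent (Re > 4000); f = 0.316/Re^0.25 = 0.316/245420^0.25 = 0.014197 (Blasius is strictly valid for Re ≲ 1e5; used here as the smooth-pipe estimate the problem specifies)
(b) Darcy-Weisbach: ΔP = f·(L/D)·½ρV²/1000 = 0.014197·(119/0.073)·½·1025·3.53²/1000 = 147.8 kPa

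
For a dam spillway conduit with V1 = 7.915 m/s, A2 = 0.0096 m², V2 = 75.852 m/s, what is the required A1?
Formula: V_2 = \frac{A_1 V_1}{A_2}
Substituting knowns: 75.852 = A1·7.915/0.0096
Solving for A1: A1 = 75.852·0.0096/7.915 = 0.092 m²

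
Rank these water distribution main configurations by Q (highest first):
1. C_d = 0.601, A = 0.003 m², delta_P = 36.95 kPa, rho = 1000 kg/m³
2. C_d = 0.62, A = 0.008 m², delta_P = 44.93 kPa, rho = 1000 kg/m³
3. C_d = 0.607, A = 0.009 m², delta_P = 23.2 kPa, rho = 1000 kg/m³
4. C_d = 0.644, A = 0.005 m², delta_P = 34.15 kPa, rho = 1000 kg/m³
Case 1: Q = 15.5 L/s
Case 2: Q = 47.02 L/s
Case 3: Q = 37.21 L/s
Case 4: Q = 26.61 L/s
Ranking (highest first): 2, 3, 4, 1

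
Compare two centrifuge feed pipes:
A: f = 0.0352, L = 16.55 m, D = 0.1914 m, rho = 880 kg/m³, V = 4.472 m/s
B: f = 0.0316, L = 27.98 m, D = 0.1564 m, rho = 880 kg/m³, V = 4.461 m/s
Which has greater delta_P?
delta_P(A) = 26.78 kPa, delta_P(B) = 49.5 kPa. Answer: B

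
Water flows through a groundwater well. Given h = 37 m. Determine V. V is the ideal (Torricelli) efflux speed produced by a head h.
Formula: V = \sqrt{2 g h}
V = √(2·9.81·37) = 26.94 m/s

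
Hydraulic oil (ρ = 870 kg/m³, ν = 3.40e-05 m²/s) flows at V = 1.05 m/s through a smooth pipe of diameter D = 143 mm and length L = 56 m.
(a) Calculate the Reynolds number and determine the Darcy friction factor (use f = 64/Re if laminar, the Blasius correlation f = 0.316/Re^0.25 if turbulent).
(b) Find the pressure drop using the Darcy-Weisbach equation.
(a) Re = V·D/ν = 1.05·0.143/3.40e-05 = 4416.2 → turbulent (Re > 4000); f = 0.316/Re^0.25 = 0.316/4416.2^0.25 = 0.038764
(b) Darcy-Weisbach: ΔP = f·(L/D)·½ρV²/1000 = 0.038764·(56/0.143)·½·870·1.05²/1000 = 7.28 kPa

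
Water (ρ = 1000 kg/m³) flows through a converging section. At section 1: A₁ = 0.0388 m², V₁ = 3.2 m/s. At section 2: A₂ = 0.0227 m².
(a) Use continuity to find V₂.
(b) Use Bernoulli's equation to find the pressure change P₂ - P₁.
(a) Continuity: A₁V₁=A₂V₂ -> V₂=A₁V₁/A₂=0.0388*3.2/0.0227=5.47 m/s
(b) Bernoulli: P₂-P₁=0.5*rho*(V₁^2-V₂^2)/1000=0.5*1000*(3.2^2-5.47^2)/1000=-9.84 kPa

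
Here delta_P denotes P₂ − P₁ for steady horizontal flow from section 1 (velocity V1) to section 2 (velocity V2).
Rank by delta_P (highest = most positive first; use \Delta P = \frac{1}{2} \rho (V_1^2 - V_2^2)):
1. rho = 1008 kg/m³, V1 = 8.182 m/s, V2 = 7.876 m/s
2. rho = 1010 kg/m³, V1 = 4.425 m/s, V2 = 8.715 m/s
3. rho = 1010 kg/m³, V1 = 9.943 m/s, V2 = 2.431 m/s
Case 1: delta_P = 2.477 kPa
Case 2: delta_P = -28.47 kPa
Case 3: delta_P = 46.94 kPa
Ranking (highest first): 3, 1, 2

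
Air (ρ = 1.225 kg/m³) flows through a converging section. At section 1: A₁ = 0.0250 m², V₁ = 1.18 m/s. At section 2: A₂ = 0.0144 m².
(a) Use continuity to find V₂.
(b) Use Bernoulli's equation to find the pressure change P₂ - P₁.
(a) Continuity: A₁V₁=A₂V₂ -> V₂=A₁V₁/A₂=0.0250*1.18/0.0144=2.05 m/s
(b) Bernoulli: P₂-P₁=0.5*rho*(V₁^2-V₂^2)/1000=0.5*1.225*(1.18^2-2.05^2)/1000=-0.001721 kPa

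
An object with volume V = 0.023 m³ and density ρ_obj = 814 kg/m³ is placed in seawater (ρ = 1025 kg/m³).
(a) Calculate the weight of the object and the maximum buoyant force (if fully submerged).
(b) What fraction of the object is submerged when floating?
(a) W=rho_obj*g*V=814*9.81*0.023=183.7 N; F_B(max)=rho*g*V=1025*9.81*0.023=231.3 N
(b) Floating fraction=rho_obj/rho=814/1025=0.794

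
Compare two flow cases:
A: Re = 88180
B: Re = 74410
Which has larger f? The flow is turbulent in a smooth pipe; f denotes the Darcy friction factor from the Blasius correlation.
f(A) = 0.01834, f(B) = 0.01913. Answer: B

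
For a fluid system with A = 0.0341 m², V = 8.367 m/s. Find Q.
Formula: Q = A V
Q = 0.0341·8.367·1000 = 285.3 L/s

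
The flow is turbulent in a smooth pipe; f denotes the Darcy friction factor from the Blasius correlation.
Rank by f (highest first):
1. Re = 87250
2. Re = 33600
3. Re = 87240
Case 1: f = 0.01839
Case 2: f = 0.02334
Case 3: f = 0.01839
Ranking (highest first): 2, 3, 1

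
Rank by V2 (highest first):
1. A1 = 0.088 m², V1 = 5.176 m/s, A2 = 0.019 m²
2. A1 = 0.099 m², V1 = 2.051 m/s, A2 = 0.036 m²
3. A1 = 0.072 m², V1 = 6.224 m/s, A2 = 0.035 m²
Case 1: V2 = 23.97 m/s
Case 2: V2 = 5.64 m/s
Case 3: V2 = 12.8 m/s
Ranking (highest first): 1, 3, 2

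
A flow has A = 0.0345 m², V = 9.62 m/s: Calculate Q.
Formula: Q = A V
Q = 0.0345·9.62·1000 = 331.9 L/s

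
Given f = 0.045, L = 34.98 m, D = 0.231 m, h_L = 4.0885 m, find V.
Formula: h_L = f \frac{L}{D} \frac{V^2}{2g}
Substituting knowns: 4.0885 = 0.045·(34.98/0.231)·V²/(2·9.81)
Solving for V: V = √(4.0885·2·9.81/(0.045·(34.98/0.231))) = 3.431 m/s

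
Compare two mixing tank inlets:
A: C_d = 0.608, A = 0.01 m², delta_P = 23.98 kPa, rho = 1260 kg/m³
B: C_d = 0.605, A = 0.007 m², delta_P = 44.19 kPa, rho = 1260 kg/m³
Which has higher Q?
Q(A) = 37.51 L/s, Q(B) = 35.47 L/s. Answer: A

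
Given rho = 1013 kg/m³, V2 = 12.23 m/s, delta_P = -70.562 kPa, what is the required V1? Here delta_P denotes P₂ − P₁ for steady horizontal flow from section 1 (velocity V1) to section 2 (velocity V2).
Formula: \Delta P = \frac{1}{2} \rho (V_1^2 - V_2^2)
Substituting knowns: -70.562 = 0.5·1013·(V1² − 12.23²)/1000
Solving for V1: V1 = √(12.23² + 2·(-70.562·1000)/1013) = 3.203 m/s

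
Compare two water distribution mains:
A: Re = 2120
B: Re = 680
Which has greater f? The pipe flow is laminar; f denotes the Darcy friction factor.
f(A) = 0.03019, f(B) = 0.09412. Answer: B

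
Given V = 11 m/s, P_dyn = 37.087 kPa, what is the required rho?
Formula: P_{dyn} = \frac{1}{2} \rho V^2
Substituting knowns: 37.087 = 0.5·rho·11²/1000
Solving for rho: rho = 2·(37.087·1000)/11² = 613 kg/m³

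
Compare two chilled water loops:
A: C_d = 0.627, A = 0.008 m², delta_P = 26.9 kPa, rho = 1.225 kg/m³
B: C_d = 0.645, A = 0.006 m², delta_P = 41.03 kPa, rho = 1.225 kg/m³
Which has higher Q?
Q(A) = 1051 L/s, Q(B) = 1002 L/s. Answer: A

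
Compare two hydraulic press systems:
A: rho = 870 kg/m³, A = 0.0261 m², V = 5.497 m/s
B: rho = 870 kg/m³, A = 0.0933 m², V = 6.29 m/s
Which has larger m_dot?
m_dot(A) = 124.8 kg/s, m_dot(B) = 510.6 kg/s. Answer: B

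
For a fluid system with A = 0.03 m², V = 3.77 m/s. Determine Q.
Formula: Q = A V
Q = 0.03·3.77·1000 = 113.1 L/s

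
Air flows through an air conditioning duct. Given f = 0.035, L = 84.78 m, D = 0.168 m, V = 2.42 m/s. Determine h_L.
Formula: h_L = f \frac{L}{D} \frac{V^2}{2g}
h_L = 0.035·(84.78/0.168)·2.42²/(2·9.81) = 5.272 m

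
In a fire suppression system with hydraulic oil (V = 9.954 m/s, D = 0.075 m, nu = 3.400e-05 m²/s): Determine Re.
Formula: Re = \frac{V D}{\nu}
Re = 9.954·0.075/3.400e-05 = 21957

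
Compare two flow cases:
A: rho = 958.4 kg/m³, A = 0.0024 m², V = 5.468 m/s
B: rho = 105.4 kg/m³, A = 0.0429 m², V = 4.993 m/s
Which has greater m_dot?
m_dot(A) = 12.58 kg/s, m_dot(B) = 22.58 kg/s. Answer: B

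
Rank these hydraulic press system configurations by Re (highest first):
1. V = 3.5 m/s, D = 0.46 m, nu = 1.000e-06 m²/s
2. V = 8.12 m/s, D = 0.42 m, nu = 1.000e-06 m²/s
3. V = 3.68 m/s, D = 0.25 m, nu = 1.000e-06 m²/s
Case 1: Re = 1.610e+06
Case 2: Re = 3.410e+06
Case 3: Re = 920000
Ranking (highest first): 2, 1, 3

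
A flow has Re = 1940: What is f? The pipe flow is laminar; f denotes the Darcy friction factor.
Formula: f = \frac{64}{Re}
f = 64/1940 = 0.03299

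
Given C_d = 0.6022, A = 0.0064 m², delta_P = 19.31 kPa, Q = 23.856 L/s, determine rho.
Formula: Q = C_d A \sqrt{\frac{2 \Delta P}{\rho}}
Substituting knowns: 23.856 = 0.6022·0.0064·√(2·(19.31·1000)/rho)·1000
Solving for rho: rho = 2·(19.31·1000)/((23.856/1000)/(0.6022·0.0064))² = 1008 kg/m³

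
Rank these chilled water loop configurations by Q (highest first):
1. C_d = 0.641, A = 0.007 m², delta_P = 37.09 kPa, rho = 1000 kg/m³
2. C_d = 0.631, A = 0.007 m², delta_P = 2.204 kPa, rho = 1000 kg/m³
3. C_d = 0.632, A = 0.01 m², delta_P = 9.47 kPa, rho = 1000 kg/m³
Case 1: Q = 38.65 L/s
Case 2: Q = 9.274 L/s
Case 3: Q = 27.5 L/s
Ranking (highest first): 1, 3, 2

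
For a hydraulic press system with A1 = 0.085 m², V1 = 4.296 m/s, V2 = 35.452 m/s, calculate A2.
Formula: V_2 = \frac{A_1 V_1}{A_2}
Substituting knowns: 35.452 = 0.085·4.296/A2
Solving for A2: A2 = 0.085·4.296/35.452 = 0.0103 m²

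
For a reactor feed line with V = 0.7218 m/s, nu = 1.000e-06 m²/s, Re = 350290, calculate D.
Formula: Re = \frac{V D}{\nu}
Substituting knowns: 350290 = 0.7218·D/1.000e-06
Solving for D: D = 350290·1.000e-06/0.7218 = 0.4853 m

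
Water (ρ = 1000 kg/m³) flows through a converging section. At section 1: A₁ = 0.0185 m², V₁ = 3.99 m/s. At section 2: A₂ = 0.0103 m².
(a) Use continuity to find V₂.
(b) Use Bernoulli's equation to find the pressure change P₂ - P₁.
(a) Continuity: A₁V₁=A₂V₂ -> V₂=A₁V₁/A₂=0.0185*3.99/0.0103=7.17 m/s
(b) Bernoulli: P₂-P₁=0.5*rho*(V₁^2-V₂^2)/1000=0.5*1000*(3.99^2-7.17^2)/1000=-17.74 kPa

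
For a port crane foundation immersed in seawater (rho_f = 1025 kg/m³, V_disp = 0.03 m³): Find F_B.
Formula: F_B = \rho_f g V_{disp}
F_B = 1025·9.81·0.03 = 301.7 N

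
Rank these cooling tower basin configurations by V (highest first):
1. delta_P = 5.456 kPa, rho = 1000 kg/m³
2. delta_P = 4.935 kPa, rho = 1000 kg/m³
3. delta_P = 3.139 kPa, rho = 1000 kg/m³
Case 1: V = 3.303 m/s
Case 2: V = 3.142 m/s
Case 3: V = 2.506 m/s
Ranking (highest first): 1, 2, 3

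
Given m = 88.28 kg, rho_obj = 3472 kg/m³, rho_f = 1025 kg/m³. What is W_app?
Formula: W_{app} = mg\left(1 - \frac{\rho_f}{\rho_{obj}}\right)
W_app = 88.28·9.81·(1 − 1025/3472) = 610.4 N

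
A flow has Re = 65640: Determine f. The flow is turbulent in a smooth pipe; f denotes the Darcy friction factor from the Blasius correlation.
Formula: f = \frac{0.316}{Re^{0.25}}
f = 0.316/65640^0.25 = 0.01974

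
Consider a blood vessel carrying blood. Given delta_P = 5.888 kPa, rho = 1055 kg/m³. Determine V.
Formula: V = \sqrt{\frac{2 \Delta P}{\rho}}
V = √(2·(5.888·1000)/1055) = 3.341 m/s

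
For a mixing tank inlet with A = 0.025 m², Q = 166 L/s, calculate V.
Formula: Q = A V
Substituting knowns: 166 = 0.025·V·1000
Solving for V: V = (166/1000)/0.025 = 6.64 m/s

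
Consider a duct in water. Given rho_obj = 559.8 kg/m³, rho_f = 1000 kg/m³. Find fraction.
Formula: f_{sub} = \frac{\rho_{obj}}{\rho_f}
fraction = 559.8/1000 = 0.5598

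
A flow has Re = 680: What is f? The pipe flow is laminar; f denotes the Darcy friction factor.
Formula: f = \frac{64}{Re}
f = 64/680 = 0.09412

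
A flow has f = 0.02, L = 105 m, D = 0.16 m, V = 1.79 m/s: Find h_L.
Formula: h_L = f \frac{L}{D} \frac{V^2}{2g}
h_L = 0.02·(105/0.16)·1.79²/(2·9.81) = 2.143 m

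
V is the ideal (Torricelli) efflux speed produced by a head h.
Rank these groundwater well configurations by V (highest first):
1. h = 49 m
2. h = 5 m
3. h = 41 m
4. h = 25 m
Case 1: V = 31.01 m/s
Case 2: V = 9.905 m/s
Case 3: V = 28.36 m/s
Case 4: V = 22.15 m/s
Ranking (highest first): 1, 3, 4, 2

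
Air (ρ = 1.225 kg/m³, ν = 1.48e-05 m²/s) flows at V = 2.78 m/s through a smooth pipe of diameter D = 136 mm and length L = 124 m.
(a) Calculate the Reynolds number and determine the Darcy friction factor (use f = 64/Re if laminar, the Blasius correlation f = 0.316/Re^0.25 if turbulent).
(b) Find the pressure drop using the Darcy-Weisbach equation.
(a) Re = V·D/ν = 2.78·0.136/1.48e-05 = 25546 → turbulent (Re > 4000); f = 0.316/Re^0.25 = 0.316/25546^0.25 = 0.024995
(b) Darcy-Weisbach: ΔP = f·(L/D)·½ρV²/1000 = 0.024995·(124/0.136)·½·1.225·2.78²/1000 = 0.1079 kPa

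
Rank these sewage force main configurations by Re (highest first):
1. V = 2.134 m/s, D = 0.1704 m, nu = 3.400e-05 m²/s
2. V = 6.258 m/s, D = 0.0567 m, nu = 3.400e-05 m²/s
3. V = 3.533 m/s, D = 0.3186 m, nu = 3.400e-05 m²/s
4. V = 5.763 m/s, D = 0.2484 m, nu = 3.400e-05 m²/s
Case 1: Re = 10695
Case 2: Re = 10436
Case 3: Re = 33106
Case 4: Re = 42104
Ranking (highest first): 4, 3, 1, 2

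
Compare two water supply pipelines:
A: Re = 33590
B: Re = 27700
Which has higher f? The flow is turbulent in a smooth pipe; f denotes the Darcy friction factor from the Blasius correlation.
f(A) = 0.02334, f(B) = 0.02449. Answer: B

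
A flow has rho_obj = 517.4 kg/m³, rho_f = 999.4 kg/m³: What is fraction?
Formula: f_{sub} = \frac{\rho_{obj}}{\rho_f}
fraction = 517.4/999.4 = 0.5177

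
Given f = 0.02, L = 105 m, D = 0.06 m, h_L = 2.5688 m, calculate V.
Formula: h_L = f \frac{L}{D} \frac{V^2}{2g}
Substituting knowns: 2.5688 = 0.02·(105/0.06)·V²/(2·9.81)
Solving for V: V = √(2.5688·2·9.81/(0.02·(105/0.06))) = 1.2 m/s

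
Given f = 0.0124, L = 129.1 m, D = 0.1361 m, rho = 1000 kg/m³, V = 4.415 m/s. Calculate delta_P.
Formula: \Delta P = f \frac{L}{D} \frac{\rho V^2}{2}
delta_P = 0.0124·(129.1/0.1361)·0.5·1000·4.415²/1000 = 114.6 kPa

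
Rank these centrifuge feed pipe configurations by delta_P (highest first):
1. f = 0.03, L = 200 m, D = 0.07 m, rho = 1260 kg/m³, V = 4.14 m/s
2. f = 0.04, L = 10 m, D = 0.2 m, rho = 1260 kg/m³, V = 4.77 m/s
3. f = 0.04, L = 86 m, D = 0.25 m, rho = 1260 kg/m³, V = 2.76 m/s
Case 1: delta_P = 925.5 kPa
Case 2: delta_P = 28.67 kPa
Case 3: delta_P = 66.04 kPa
Ranking (highest first): 1, 3, 2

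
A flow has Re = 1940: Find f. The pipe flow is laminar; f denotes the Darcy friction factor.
Formula: f = \frac{64}{Re}
f = 64/1940 = 0.03299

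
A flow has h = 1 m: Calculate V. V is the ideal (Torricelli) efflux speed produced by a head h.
Formula: V = \sqrt{2 g h}
V = √(2·9.81·1) = 4.429 m/s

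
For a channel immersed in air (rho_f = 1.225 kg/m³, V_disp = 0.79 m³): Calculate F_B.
Formula: F_B = \rho_f g V_{disp}
F_B = 1.225·9.81·0.79 = 9.494 N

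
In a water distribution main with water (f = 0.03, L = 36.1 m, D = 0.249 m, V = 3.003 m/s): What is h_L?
Formula: h_L = f \frac{L}{D} \frac{V^2}{2g}
h_L = 0.03·(36.1/0.249)·3.003²/(2·9.81) = 1.999 m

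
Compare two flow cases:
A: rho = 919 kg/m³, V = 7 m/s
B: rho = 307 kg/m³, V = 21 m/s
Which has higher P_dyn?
P_dyn(A) = 22.52 kPa, P_dyn(B) = 67.69 kPa. Answer: B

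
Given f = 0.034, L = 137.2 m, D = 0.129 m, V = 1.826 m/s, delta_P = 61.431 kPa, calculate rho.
Formula: \Delta P = f \frac{L}{D} \frac{\rho V^2}{2}
Substituting knowns: 61.431 = 0.034·(137.2/0.129)·0.5·rho·1.826²/1000
Solving for rho: rho = (61.431·1000)/(0.034·(137.2/0.129)·0.5·1.826²) = 1019 kg/m³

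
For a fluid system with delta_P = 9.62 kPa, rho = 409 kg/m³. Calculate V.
Formula: V = \sqrt{\frac{2 \Delta P}{\rho}}
V = √(2·(9.62·1000)/409) = 6.859 m/s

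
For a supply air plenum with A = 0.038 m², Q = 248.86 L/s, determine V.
Formula: Q = A V
Substituting knowns: 248.86 = 0.038·V·1000
Solving for V: V = (248.86/1000)/0.038 = 6.549 m/s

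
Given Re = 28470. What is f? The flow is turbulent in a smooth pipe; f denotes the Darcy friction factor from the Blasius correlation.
Formula: f = \frac{0.316}{Re^{0.25}}
f = 0.316/28470^0.25 = 0.02433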